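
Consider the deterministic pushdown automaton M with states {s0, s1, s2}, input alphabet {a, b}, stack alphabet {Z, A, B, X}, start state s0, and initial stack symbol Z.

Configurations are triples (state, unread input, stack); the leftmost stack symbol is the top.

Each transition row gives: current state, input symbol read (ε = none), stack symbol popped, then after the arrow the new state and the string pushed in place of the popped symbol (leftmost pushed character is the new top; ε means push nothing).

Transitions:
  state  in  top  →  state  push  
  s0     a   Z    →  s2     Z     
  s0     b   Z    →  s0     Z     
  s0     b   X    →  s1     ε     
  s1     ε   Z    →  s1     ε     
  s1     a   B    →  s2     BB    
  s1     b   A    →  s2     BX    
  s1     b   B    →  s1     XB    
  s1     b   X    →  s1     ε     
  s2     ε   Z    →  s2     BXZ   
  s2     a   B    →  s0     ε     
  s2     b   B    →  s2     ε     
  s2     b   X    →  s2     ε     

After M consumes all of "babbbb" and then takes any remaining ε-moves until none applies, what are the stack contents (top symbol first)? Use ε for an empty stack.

(s0, babbbb, Z)
  read b, top Z: go to s0, push Z → (s0, abbbb, Z)
  read a, top Z: go to s2, push Z → (s2, bbbb, Z)
  ε-move, top Z: go to s2, push BXZ → (s2, bbbb, BXZ)
  read b, top B: go to s2, push ε → (s2, bbb, XZ)
  read b, top X: go to s2, push ε → (s2, bb, Z)
  ε-move, top Z: go to s2, push BXZ → (s2, bb, BXZ)
  read b, top B: go to s2, push ε → (s2, b, XZ)
  read b, top X: go to s2, push ε → (s2, ε, Z)
  ε-move, top Z: go to s2, push BXZ → (s2, ε, BXZ)
All input consumed in state s2 with stack BXZ.

BXZ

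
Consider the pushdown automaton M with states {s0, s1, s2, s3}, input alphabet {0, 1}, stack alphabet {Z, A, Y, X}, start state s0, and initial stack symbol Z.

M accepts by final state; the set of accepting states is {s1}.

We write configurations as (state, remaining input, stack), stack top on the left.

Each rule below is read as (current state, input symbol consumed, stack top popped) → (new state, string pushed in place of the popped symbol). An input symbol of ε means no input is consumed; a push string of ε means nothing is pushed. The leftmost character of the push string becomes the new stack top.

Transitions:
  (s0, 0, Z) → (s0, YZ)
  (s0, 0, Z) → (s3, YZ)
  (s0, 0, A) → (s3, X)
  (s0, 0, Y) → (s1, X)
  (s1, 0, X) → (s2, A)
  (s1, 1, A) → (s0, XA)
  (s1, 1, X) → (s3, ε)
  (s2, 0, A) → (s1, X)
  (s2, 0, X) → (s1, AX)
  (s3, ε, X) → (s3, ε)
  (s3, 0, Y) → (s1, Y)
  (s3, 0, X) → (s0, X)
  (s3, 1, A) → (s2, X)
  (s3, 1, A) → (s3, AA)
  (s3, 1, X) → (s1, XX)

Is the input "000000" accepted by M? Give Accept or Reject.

One accepting computation: (s0, 000000, Z) ⊢ (s0, 00000, YZ) ⊢ (s1, 0000, XZ) ⊢ (s2, 000, AZ) ⊢ (s1, 00, XZ) ⊢ (s2, 0, AZ) ⊢ (s1, ε, XZ)
All input consumed and state s1 ∈ F.

Accept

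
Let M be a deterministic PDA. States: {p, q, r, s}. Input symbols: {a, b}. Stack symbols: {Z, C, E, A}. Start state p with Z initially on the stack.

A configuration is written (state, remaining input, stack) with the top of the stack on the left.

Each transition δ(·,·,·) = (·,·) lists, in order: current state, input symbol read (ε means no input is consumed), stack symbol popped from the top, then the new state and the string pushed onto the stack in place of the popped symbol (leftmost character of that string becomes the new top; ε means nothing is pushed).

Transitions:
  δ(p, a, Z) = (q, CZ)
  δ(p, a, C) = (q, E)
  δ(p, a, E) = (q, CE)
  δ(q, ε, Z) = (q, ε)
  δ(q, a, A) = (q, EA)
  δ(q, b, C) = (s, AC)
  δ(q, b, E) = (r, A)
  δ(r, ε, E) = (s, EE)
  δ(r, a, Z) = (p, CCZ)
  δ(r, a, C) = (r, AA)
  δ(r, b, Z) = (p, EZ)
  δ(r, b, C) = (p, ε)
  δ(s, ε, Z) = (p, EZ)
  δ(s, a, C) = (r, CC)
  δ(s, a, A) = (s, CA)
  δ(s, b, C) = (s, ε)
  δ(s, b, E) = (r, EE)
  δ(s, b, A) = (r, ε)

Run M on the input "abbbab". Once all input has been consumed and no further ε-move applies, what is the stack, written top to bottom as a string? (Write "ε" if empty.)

ACZ

(p, abbbab, Z) ⊢ (q, bbbab, CZ) ⊢ (s, bbab, ACZ) ⊢ (r, bab, CZ) ⊢ (p, ab, Z) ⊢ (q, b, CZ) ⊢ (s, ε, ACZ)
All input consumed in state s with stack ACZ.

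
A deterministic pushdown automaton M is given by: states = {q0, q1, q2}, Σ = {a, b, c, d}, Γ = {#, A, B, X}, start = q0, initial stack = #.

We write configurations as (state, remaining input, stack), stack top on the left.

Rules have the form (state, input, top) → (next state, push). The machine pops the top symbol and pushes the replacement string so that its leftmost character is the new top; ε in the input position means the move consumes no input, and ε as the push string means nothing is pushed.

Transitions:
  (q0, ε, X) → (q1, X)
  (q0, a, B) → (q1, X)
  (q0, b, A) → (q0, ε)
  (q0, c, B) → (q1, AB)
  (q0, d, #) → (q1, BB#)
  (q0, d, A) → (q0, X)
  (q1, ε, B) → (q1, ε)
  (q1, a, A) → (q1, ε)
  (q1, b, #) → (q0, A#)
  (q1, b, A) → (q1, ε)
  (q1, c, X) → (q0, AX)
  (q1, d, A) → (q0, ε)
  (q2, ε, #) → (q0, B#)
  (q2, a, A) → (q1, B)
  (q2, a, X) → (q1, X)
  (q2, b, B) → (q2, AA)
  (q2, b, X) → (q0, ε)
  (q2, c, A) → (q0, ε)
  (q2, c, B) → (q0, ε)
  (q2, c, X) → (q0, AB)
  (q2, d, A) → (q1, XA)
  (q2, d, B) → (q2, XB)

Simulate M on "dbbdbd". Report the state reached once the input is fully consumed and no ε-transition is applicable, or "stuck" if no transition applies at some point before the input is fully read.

(q0, dbbdbd, #)
  read d, top #: go to q1, push BB# → (q1, bbdbd, BB#)
  ε-move, top B: go to q1, push ε → (q1, bbdbd, B#)
  ε-move, top B: go to q1, push ε → (q1, bbdbd, #)
  read b, top #: go to q0, push A# → (q0, bdbd, A#)
  read b, top A: go to q0, push ε → (q0, dbd, #)
  read d, top #: go to q1, push BB# → (q1, bd, BB#)
  ε-move, top B: go to q1, push ε → (q1, bd, B#)
  ε-move, top B: go to q1, push ε → (q1, bd, #)
  read b, top #: go to q0, push A# → (q0, d, A#)
  read d, top A: go to q0, push X → (q0, ε, X#)
  ε-move, top X: go to q1, push X → (q1, ε, X#)
All input consumed; M is in state q1.

q1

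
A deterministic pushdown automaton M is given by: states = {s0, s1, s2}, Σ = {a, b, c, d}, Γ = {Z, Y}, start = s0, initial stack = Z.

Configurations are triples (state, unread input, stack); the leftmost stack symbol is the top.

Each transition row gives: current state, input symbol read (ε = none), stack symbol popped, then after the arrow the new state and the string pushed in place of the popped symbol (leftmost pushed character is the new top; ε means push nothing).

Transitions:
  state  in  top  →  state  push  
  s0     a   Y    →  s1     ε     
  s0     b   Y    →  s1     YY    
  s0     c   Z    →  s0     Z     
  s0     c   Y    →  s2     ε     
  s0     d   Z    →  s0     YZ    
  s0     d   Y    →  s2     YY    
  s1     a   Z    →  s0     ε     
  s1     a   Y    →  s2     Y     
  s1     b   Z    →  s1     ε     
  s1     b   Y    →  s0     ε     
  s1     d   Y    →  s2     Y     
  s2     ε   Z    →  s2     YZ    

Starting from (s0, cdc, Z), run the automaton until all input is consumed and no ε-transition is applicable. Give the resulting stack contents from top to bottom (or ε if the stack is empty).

YZ

(s0, cdc, Z) ⊢ (s0, dc, Z) ⊢ (s0, c, YZ) ⊢ (s2, ε, Z) ⊢ (s2, ε, YZ)
All input consumed in state s2 with stack YZ.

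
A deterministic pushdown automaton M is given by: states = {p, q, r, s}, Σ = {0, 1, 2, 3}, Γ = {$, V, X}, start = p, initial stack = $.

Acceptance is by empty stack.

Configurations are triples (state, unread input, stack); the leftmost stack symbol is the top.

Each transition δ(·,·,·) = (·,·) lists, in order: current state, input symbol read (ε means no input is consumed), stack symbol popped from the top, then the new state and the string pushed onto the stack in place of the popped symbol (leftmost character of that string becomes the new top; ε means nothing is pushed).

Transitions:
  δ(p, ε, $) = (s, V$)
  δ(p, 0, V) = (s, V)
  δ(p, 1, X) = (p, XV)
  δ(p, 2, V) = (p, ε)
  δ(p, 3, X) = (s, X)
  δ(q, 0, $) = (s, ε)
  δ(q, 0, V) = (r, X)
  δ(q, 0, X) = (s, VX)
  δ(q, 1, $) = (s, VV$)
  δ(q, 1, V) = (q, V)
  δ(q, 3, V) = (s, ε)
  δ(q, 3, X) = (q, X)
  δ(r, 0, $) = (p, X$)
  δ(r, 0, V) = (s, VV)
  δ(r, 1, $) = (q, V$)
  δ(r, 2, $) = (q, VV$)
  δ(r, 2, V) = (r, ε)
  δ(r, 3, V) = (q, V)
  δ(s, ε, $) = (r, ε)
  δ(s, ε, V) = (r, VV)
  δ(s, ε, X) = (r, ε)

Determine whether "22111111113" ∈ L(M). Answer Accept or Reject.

Accept

(p, 22111111113, $)
  ε-move, top $: go to s, push V$ → (s, 22111111113, V$)
  ε-move, top V: go to r, push VV → (r, 22111111113, VV$)
  read 2, top V: go to r, push ε → (r, 2111111113, V$)
  read 2, top V: go to r, push ε → (r, 111111113, $)
  read 1, top $: go to q, push V$ → (q, 11111113, V$)
  read 1, top V: go to q, push V → (q, 1111113, V$)
  read 1, top V: go to q, push V → (q, 111113, V$)
  read 1, top V: go to q, push V → (q, 11113, V$)
  read 1, top V: go to q, push V → (q, 1113, V$)
  read 1, top V: go to q, push V → (q, 113, V$)
  read 1, top V: go to q, push V → (q, 13, V$)
  read 1, top V: go to q, push V → (q, 3, V$)
  read 3, top V: go to s, push ε → (s, ε, $)
  ε-move, top $: go to r, push ε → (r, ε, ε)
All input consumed and the stack is empty.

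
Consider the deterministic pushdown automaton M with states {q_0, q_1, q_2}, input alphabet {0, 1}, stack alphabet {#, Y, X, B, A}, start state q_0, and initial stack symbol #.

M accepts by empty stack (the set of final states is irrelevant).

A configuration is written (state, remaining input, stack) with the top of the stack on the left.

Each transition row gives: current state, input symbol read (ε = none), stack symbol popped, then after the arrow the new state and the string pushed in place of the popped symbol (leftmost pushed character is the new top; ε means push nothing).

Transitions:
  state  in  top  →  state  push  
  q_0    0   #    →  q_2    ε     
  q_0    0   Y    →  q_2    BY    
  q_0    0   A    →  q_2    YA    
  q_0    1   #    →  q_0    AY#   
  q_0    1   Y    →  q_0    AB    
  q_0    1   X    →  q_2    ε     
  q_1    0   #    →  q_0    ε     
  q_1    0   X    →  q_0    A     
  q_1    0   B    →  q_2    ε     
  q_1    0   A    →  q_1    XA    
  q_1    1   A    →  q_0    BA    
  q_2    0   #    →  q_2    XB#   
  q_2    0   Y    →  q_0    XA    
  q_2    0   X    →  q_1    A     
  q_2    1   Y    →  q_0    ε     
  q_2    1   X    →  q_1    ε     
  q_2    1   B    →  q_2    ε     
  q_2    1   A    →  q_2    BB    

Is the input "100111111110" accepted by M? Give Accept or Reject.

Accept

(q_0, 100111111110, #)
  read 1, top #: go to q_0, push AY# → (q_0, 00111111110, AY#)
  read 0, top A: go to q_2, push YA → (q_2, 0111111110, YAY#)
  read 0, top Y: go to q_0, push XA → (q_0, 111111110, XAAY#)
  read 1, top X: go to q_2, push ε → (q_2, 11111110, AAY#)
  read 1, top A: go to q_2, push BB → (q_2, 1111110, BBAY#)
  read 1, top B: go to q_2, push ε → (q_2, 111110, BAY#)
  read 1, top B: go to q_2, push ε → (q_2, 11110, AY#)
  read 1, top A: go to q_2, push BB → (q_2, 1110, BBY#)
  read 1, top B: go to q_2, push ε → (q_2, 110, BY#)
  read 1, top B: go to q_2, push ε → (q_2, 10, Y#)
  read 1, top Y: go to q_0, push ε → (q_0, 0, #)
  read 0, top #: go to q_2, push ε → (q_2, ε, ε)
All input consumed and the stack is empty.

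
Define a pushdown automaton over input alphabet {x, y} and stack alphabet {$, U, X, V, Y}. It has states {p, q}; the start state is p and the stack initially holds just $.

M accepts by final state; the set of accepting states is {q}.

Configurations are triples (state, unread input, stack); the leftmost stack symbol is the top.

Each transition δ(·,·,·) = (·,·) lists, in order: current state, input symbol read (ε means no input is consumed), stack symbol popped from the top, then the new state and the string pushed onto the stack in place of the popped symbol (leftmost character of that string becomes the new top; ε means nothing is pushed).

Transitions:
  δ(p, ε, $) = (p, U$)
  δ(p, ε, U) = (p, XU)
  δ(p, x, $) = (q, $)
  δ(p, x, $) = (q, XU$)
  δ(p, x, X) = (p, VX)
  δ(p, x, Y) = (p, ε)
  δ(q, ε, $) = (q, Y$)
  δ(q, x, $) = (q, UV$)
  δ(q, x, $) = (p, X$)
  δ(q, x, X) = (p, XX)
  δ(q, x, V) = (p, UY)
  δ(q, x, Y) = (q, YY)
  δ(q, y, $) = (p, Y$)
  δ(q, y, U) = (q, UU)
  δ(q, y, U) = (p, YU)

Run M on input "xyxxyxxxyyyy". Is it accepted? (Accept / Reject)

One accepting computation: (p, xyxxyxxxyyyy, $) ⊢ (q, yxxyxxxyyyy, $) ⊢ (p, xxyxxxyyyy, Y$) ⊢ (p, xyxxxyyyy, $) ⊢ (q, yxxxyyyy, $) ⊢ (p, xxxyyyy, Y$) ⊢ (p, xxyyyy, $) ⊢ (q, xyyyy, $) ⊢ (q, yyyy, UV$) ⊢ (q, yyy, UUV$) ⊢ (q, yy, UUUV$) ⊢ (q, y, UUUUV$) ⊢ (q, ε, UUUUUV$)
All input consumed and state q ∈ F.

Accept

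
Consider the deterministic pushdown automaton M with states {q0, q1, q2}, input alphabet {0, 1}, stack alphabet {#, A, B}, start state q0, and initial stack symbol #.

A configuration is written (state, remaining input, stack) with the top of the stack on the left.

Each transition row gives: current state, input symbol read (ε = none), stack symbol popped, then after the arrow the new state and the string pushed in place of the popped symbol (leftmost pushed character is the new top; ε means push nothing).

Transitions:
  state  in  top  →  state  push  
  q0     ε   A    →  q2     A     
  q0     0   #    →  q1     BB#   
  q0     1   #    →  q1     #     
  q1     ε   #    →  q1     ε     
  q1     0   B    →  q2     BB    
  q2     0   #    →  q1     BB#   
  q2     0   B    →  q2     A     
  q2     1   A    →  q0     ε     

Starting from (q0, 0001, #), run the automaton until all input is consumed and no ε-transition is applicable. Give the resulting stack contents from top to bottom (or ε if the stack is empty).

BB#

(q0, 0001, #)
  read 0, top #: go to q1, push BB# → (q1, 001, BB#)
  read 0, top B: go to q2, push BB → (q2, 01, BBB#)
  read 0, top B: go to q2, push A → (q2, 1, ABB#)
  read 1, top A: go to q0, push ε → (q0, ε, BB#)
All input consumed in state q0 with stack BB#.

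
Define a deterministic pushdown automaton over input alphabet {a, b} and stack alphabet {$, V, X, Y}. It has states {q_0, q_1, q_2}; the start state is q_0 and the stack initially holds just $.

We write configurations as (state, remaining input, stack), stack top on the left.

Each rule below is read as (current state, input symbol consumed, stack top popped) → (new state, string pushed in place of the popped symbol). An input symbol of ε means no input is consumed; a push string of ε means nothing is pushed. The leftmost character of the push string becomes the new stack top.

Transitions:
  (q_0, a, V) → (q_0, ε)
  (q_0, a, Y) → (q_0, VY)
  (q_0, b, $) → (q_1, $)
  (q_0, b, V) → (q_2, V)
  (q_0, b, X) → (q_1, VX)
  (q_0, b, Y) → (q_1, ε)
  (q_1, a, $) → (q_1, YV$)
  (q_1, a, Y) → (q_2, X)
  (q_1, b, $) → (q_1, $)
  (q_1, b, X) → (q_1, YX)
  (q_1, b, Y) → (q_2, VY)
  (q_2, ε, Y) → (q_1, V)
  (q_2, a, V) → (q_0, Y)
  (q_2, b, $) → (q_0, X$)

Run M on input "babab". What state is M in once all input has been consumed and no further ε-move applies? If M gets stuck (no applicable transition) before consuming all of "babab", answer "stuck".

(q_0, babab, $) ⊢ (q_1, abab, $) ⊢ (q_1, bab, YV$) ⊢ (q_2, ab, VYV$) ⊢ (q_0, b, YYV$) ⊢ (q_1, ε, YV$)
All input consumed; M is in state q_1.

q_1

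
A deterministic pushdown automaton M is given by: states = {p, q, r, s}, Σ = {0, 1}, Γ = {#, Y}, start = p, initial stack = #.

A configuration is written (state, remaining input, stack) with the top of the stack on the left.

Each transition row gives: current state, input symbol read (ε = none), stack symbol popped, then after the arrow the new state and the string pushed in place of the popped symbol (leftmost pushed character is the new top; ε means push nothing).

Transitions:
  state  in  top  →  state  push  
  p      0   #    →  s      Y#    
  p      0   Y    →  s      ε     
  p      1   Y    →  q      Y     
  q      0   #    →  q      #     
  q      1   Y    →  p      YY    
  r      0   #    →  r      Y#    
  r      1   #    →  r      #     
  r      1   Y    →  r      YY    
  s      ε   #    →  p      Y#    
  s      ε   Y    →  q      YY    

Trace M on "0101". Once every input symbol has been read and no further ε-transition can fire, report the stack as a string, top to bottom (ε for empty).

(p, 0101, #) ⊢ (s, 101, Y#) ⊢ (q, 101, YY#) ⊢ (p, 01, YYY#) ⊢ (s, 1, YY#) ⊢ (q, 1, YYY#) ⊢ (p, ε, YYYY#)
All input consumed in state p with stack YYYY#.

YYYY#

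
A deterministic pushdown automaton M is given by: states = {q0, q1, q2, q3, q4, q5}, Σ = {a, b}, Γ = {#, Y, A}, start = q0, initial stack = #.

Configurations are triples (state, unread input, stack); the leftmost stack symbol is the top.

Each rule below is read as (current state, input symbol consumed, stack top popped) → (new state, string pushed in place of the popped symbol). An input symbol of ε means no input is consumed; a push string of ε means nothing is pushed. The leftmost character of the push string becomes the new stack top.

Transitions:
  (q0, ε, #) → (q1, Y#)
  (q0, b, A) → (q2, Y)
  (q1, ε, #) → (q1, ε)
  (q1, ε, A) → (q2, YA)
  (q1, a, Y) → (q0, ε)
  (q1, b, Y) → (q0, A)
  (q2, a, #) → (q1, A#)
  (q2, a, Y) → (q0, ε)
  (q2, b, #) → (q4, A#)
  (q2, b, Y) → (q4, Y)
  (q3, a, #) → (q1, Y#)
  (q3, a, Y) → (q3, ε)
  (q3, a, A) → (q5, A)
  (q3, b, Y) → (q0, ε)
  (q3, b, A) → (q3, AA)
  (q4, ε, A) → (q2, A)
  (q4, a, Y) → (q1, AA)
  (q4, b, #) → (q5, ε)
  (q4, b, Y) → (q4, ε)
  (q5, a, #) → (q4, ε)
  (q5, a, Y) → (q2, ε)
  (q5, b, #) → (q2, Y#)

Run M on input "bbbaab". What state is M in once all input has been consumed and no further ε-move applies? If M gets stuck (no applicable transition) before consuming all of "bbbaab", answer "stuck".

q2

(q0, bbbaab, #)
  ε-move, top #: go to q1, push Y# → (q1, bbbaab, Y#)
  read b, top Y: go to q0, push A → (q0, bbaab, A#)
  read b, top A: go to q2, push Y → (q2, baab, Y#)
  read b, top Y: go to q4, push Y → (q4, aab, Y#)
  read a, top Y: go to q1, push AA → (q1, ab, AA#)
  ε-move, top A: go to q2, push YA → (q2, ab, YAA#)
  read a, top Y: go to q0, push ε → (q0, b, AA#)
  read b, top A: go to q2, push Y → (q2, ε, YA#)
All input consumed; M is in state q2.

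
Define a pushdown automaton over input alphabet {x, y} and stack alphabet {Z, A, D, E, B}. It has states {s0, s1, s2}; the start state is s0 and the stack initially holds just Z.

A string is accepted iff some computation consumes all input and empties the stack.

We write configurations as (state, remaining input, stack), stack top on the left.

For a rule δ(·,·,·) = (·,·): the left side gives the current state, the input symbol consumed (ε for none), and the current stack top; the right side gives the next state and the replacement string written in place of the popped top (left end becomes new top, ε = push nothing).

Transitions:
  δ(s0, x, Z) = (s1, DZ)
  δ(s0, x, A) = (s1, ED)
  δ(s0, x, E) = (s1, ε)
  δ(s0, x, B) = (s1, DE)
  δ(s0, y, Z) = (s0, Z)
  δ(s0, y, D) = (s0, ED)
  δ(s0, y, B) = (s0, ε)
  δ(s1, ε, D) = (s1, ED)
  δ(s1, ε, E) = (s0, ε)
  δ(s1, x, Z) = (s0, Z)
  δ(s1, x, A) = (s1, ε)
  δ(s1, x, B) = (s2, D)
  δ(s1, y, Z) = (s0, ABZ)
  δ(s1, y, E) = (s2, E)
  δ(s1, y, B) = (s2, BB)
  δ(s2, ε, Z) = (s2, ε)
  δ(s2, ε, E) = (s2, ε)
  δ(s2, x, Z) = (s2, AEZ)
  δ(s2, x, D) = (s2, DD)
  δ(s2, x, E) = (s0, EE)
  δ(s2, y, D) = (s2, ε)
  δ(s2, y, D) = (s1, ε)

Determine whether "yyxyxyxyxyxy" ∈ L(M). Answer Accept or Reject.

No computation consumes all input and empties the stack.

Reject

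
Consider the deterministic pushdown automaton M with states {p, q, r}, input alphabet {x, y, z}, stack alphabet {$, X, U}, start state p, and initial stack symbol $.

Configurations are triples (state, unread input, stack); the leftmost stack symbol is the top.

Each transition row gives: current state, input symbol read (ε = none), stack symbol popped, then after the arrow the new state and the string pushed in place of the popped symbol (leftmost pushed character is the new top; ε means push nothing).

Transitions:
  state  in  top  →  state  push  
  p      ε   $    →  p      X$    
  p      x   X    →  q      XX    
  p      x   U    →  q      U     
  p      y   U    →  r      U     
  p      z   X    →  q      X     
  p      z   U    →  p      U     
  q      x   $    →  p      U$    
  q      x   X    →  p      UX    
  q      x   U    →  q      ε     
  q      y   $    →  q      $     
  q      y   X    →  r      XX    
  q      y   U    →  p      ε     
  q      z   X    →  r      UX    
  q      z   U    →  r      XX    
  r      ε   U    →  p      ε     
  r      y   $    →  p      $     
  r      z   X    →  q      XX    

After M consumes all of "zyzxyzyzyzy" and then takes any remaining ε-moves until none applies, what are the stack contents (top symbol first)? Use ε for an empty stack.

XXXXXXXX$

(p, zyzxyzyzyzy, $)
  ε-move, top $: go to p, push X$ → (p, zyzxyzyzyzy, X$)
  read z, top X: go to q, push X → (q, yzxyzyzyzy, X$)
  read y, top X: go to r, push XX → (r, zxyzyzyzy, XX$)
  read z, top X: go to q, push XX → (q, xyzyzyzy, XXX$)
  read x, top X: go to p, push UX → (p, yzyzyzy, UXXX$)
  read y, top U: go to r, push U → (r, zyzyzy, UXXX$)
  ε-move, top U: go to p, push ε → (p, zyzyzy, XXX$)
  read z, top X: go to q, push X → (q, yzyzy, XXX$)
  read y, top X: go to r, push XX → (r, zyzy, XXXX$)
  read z, top X: go to q, push XX → (q, yzy, XXXXX$)
  read y, top X: go to r, push XX → (r, zy, XXXXXX$)
  read z, top X: go to q, push XX → (q, y, XXXXXXX$)
  read y, top X: go to r, push XX → (r, ε, XXXXXXXX$)
All input consumed in state r with stack XXXXXXXX$.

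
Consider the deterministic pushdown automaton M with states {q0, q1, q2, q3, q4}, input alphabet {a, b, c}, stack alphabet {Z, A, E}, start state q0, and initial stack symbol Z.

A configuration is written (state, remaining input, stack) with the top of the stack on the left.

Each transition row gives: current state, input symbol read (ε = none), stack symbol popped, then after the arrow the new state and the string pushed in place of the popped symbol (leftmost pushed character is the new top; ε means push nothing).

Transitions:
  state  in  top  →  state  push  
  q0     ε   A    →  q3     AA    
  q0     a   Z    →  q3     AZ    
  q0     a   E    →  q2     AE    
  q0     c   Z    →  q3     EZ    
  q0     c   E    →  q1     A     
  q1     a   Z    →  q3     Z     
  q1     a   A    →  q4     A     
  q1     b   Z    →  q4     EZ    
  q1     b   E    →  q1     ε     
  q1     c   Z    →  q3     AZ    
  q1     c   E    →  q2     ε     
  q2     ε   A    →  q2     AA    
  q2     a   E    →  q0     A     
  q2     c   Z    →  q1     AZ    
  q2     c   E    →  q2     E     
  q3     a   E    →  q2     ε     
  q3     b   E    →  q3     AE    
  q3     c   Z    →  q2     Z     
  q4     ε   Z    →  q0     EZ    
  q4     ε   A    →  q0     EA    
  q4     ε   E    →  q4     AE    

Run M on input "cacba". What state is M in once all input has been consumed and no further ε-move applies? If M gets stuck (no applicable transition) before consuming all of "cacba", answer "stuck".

stuck

(q0, cacba, Z)
  read c, top Z: go to q3, push EZ → (q3, acba, EZ)
  read a, top E: go to q2, push ε → (q2, cba, Z)
  read c, top Z: go to q1, push AZ → (q1, ba, AZ)
No transition for (q1, b, top A); M blocks with input ba remaining.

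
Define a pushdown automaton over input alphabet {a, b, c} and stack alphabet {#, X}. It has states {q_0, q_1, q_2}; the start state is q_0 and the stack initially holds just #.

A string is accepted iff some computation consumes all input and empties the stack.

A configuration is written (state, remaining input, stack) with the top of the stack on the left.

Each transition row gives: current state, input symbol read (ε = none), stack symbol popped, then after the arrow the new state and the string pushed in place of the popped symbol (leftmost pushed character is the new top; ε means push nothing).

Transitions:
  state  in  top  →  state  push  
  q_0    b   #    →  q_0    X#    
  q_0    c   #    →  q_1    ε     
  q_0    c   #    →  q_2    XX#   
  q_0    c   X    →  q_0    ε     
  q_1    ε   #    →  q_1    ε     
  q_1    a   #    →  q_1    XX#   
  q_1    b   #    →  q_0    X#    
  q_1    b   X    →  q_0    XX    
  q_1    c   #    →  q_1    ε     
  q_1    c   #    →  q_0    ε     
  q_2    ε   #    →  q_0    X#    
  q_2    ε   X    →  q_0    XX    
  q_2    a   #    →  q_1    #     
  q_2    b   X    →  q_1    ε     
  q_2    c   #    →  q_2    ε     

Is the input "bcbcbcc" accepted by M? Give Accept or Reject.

One accepting computation: (q_0, bcbcbcc, #) ⊢ (q_0, cbcbcc, X#) ⊢ (q_0, bcbcc, #) ⊢ (q_0, cbcc, X#) ⊢ (q_0, bcc, #) ⊢ (q_0, cc, X#) ⊢ (q_0, c, #) ⊢ (q_1, ε, ε)
All input consumed and the stack is empty.

Accept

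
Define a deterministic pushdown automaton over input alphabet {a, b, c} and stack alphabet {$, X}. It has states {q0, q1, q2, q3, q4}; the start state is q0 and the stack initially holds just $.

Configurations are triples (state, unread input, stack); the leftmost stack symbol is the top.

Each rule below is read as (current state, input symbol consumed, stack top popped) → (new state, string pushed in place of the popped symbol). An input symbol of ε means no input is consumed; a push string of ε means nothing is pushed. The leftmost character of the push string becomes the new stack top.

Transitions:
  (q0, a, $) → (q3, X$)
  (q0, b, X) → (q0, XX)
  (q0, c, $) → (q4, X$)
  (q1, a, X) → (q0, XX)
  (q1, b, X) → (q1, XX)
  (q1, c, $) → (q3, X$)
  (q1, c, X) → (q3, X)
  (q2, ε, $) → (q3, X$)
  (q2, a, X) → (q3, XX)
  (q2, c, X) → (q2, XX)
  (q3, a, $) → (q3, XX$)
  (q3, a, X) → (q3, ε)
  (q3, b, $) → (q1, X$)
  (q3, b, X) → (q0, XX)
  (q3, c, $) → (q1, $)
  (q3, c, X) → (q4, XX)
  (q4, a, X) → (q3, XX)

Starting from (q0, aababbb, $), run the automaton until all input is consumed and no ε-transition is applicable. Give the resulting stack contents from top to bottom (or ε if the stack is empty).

XXXXX$

(q0, aababbb, $)
  read a, top $: go to q3, push X$ → (q3, ababbb, X$)
  read a, top X: go to q3, push ε → (q3, babbb, $)
  read b, top $: go to q1, push X$ → (q1, abbb, X$)
  read a, top X: go to q0, push XX → (q0, bbb, XX$)
  read b, top X: go to q0, push XX → (q0, bb, XXX$)
  read b, top X: go to q0, push XX → (q0, b, XXXX$)
  read b, top X: go to q0, push XX → (q0, ε, XXXXX$)
All input consumed in state q0 with stack XXXXX$.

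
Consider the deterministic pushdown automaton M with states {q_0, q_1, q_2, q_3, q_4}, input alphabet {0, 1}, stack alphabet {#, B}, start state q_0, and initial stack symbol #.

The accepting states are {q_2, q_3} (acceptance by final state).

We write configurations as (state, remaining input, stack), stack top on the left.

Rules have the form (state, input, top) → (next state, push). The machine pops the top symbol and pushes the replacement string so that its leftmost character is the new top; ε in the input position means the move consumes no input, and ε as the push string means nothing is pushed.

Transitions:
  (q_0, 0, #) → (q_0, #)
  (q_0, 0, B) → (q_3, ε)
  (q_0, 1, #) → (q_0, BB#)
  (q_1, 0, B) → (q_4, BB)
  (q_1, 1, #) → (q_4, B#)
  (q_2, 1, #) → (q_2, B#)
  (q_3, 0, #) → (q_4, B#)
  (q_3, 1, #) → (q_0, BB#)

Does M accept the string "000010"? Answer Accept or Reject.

(q_0, 000010, #) ⊢ (q_0, 00010, #) ⊢ (q_0, 0010, #) ⊢ (q_0, 010, #) ⊢ (q_0, 10, #) ⊢ (q_0, 0, BB#) ⊢ (q_3, ε, B#)
All input consumed; state q_3 ∈ F.

Accept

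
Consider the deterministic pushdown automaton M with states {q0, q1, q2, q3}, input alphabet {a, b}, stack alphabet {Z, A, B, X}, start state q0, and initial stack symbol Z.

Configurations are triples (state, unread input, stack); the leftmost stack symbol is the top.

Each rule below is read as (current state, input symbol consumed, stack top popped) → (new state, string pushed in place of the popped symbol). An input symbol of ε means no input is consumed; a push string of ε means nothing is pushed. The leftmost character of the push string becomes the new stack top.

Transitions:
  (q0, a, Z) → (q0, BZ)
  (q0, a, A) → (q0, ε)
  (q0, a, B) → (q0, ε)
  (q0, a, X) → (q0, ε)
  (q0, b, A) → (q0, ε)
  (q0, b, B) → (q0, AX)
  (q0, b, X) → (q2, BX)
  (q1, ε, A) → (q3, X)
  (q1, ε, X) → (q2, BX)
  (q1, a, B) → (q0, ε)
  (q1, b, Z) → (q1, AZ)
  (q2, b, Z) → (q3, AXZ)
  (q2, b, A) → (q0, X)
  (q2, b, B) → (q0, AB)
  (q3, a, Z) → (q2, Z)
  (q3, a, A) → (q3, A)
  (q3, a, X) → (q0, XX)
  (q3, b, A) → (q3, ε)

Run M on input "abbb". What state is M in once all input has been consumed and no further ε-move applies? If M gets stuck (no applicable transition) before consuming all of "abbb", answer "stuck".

(q0, abbb, Z) ⊢ (q0, bbb, BZ) ⊢ (q0, bb, AXZ) ⊢ (q0, b, XZ) ⊢ (q2, ε, BXZ)
All input consumed; M is in state q2.

q2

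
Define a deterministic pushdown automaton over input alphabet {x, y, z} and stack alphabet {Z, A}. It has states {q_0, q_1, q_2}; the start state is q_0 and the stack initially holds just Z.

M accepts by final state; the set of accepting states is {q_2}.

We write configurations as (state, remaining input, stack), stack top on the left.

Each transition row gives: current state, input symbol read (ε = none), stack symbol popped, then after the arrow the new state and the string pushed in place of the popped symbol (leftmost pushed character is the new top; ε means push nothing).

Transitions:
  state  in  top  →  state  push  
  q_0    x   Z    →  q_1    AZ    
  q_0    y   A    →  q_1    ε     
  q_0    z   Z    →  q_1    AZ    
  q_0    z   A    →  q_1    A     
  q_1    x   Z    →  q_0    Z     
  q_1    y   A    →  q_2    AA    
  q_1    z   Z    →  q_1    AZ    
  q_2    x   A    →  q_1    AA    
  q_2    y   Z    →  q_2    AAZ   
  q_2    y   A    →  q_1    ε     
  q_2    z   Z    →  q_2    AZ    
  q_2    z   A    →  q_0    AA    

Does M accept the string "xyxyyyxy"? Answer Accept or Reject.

(q_0, xyxyyyxy, Z) ⊢ (q_1, yxyyyxy, AZ) ⊢ (q_2, xyyyxy, AAZ) ⊢ (q_1, yyyxy, AAAZ) ⊢ (q_2, yyxy, AAAAZ) ⊢ (q_1, yxy, AAAZ) ⊢ (q_2, xy, AAAAZ) ⊢ (q_1, y, AAAAAZ) ⊢ (q_2, ε, AAAAAAZ)
All input consumed; state q_2 ∈ F.

Accept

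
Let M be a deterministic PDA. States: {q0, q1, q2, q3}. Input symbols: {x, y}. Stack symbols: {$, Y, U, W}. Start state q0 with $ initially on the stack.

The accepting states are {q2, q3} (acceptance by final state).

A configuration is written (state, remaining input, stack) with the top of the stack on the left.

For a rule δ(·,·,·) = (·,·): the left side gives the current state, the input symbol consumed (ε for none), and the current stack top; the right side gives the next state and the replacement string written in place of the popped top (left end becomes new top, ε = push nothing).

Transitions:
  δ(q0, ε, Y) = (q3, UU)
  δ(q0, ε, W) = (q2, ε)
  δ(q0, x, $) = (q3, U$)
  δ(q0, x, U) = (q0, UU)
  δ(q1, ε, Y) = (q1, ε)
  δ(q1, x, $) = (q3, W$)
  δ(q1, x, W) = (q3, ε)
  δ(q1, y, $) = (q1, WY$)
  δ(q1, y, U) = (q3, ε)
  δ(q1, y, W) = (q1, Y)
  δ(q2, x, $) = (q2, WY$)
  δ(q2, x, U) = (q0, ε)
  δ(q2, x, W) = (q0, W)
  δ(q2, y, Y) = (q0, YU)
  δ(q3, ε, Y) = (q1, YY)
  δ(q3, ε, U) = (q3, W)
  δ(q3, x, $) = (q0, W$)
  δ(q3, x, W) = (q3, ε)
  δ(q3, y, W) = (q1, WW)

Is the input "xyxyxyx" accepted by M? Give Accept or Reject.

Accept

(q0, xyxyxyx, $) ⊢ (q3, yxyxyx, U$) ⊢ (q3, yxyxyx, W$) ⊢ (q1, xyxyx, WW$) ⊢ (q3, yxyx, W$) ⊢ (q1, xyx, WW$) ⊢ (q3, yx, W$) ⊢ (q1, x, WW$) ⊢ (q3, ε, W$)
All input consumed; state q3 ∈ F.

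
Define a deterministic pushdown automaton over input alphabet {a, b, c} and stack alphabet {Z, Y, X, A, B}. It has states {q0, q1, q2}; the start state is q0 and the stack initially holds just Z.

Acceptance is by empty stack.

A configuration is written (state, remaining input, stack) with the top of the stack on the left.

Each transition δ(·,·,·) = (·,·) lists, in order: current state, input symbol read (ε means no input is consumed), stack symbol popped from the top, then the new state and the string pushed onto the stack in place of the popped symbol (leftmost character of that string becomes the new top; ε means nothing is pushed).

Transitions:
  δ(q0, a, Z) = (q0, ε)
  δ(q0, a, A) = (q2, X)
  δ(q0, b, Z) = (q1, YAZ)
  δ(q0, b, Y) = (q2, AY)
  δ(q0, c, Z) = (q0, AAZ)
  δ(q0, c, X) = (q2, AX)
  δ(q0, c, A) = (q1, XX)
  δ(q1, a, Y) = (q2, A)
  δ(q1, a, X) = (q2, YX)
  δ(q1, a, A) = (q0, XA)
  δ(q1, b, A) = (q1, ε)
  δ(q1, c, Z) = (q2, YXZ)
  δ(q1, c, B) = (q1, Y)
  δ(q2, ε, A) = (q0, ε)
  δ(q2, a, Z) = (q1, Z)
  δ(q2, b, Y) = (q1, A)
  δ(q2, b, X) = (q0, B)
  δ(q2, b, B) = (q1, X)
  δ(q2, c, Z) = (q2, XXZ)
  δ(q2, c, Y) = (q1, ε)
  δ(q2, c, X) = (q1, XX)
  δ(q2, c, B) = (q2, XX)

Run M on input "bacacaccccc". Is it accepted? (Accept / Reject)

Reject

(q0, bacacaccccc, Z) ⊢ (q1, acacaccccc, YAZ) ⊢ (q2, cacaccccc, AAZ) ⊢ (q0, cacaccccc, AZ) ⊢ (q1, acaccccc, XXZ) ⊢ (q2, caccccc, YXXZ) ⊢ (q1, accccc, XXZ) ⊢ (q2, ccccc, YXXZ) ⊢ (q1, cccc, XXZ)
No transition applies at (q1, cccc, XXZ); input not fully consumed.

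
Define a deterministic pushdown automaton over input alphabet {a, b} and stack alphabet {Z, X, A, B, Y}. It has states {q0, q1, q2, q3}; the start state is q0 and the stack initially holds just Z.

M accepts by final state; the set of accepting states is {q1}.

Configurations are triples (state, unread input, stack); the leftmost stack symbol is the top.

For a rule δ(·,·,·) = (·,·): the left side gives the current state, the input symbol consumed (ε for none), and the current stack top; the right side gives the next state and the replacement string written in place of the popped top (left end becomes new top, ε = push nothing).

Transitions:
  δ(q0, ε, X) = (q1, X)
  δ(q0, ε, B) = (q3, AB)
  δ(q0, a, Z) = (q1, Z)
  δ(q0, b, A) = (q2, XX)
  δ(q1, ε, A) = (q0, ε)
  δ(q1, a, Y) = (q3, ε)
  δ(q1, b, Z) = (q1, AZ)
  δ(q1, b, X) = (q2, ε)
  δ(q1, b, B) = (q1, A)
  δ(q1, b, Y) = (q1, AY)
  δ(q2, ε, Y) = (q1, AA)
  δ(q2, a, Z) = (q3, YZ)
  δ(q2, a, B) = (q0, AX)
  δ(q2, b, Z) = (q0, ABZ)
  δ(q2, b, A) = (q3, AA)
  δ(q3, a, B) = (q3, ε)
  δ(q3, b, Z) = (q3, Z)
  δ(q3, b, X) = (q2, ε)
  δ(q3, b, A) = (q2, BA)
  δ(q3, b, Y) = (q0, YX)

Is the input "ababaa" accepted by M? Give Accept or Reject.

(q0, ababaa, Z)
  read a, top Z: go to q1, push Z → (q1, babaa, Z)
  read b, top Z: go to q1, push AZ → (q1, abaa, AZ)
  ε-move, top A: go to q0, push ε → (q0, abaa, Z)
  read a, top Z: go to q1, push Z → (q1, baa, Z)
  read b, top Z: go to q1, push AZ → (q1, aa, AZ)
  ε-move, top A: go to q0, push ε → (q0, aa, Z)
  read a, top Z: go to q1, push Z → (q1, a, Z)
No transition applies at (q1, a, Z); input not fully consumed.

Reject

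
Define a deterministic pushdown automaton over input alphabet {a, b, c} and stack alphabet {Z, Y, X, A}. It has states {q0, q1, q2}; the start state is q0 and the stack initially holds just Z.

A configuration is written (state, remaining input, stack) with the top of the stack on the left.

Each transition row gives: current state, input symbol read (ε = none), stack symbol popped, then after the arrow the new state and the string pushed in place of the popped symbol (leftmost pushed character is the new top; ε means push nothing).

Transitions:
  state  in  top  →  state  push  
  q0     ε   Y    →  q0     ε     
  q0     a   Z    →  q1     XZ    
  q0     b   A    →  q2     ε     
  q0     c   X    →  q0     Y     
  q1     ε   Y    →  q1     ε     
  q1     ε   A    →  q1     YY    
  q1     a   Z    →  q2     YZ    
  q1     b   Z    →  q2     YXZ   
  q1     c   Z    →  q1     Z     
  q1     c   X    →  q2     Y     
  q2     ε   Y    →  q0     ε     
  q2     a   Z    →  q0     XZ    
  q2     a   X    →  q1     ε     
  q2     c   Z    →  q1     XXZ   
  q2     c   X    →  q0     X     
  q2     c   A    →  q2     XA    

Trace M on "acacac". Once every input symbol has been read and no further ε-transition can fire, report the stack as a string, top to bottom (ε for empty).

Z

(q0, acacac, Z)
  read a, top Z: go to q1, push XZ → (q1, cacac, XZ)
  read c, top X: go to q2, push Y → (q2, acac, YZ)
  ε-move, top Y: go to q0, push ε → (q0, acac, Z)
  read a, top Z: go to q1, push XZ → (q1, cac, XZ)
  read c, top X: go to q2, push Y → (q2, ac, YZ)
  ε-move, top Y: go to q0, push ε → (q0, ac, Z)
  read a, top Z: go to q1, push XZ → (q1, c, XZ)
  read c, top X: go to q2, push Y → (q2, ε, YZ)
  ε-move, top Y: go to q0, push ε → (q0, ε, Z)
All input consumed in state q0 with stack Z.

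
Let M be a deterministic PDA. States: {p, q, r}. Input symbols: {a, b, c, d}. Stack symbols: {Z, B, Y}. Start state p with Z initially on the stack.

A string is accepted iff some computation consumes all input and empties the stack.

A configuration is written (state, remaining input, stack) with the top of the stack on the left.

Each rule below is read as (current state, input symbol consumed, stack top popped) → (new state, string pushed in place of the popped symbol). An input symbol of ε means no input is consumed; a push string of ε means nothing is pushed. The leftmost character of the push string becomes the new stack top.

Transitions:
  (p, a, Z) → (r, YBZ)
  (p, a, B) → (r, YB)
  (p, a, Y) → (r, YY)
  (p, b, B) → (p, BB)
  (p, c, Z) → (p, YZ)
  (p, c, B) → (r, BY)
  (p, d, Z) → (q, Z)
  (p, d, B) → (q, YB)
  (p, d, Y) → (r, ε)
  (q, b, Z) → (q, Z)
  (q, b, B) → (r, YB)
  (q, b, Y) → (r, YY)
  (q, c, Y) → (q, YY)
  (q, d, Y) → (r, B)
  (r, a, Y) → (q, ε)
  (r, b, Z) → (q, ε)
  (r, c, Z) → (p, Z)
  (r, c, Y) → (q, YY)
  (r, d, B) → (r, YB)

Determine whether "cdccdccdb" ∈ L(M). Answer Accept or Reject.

Accept

(p, cdccdccdb, Z)
  read c, top Z: go to p, push YZ → (p, dccdccdb, YZ)
  read d, top Y: go to r, push ε → (r, ccdccdb, Z)
  read c, top Z: go to p, push Z → (p, cdccdb, Z)
  read c, top Z: go to p, push YZ → (p, dccdb, YZ)
  read d, top Y: go to r, push ε → (r, ccdb, Z)
  read c, top Z: go to p, push Z → (p, cdb, Z)
  read c, top Z: go to p, push YZ → (p, db, YZ)
  read d, top Y: go to r, push ε → (r, b, Z)
  read b, top Z: go to q, push ε → (q, ε, ε)
All input consumed and the stack is empty.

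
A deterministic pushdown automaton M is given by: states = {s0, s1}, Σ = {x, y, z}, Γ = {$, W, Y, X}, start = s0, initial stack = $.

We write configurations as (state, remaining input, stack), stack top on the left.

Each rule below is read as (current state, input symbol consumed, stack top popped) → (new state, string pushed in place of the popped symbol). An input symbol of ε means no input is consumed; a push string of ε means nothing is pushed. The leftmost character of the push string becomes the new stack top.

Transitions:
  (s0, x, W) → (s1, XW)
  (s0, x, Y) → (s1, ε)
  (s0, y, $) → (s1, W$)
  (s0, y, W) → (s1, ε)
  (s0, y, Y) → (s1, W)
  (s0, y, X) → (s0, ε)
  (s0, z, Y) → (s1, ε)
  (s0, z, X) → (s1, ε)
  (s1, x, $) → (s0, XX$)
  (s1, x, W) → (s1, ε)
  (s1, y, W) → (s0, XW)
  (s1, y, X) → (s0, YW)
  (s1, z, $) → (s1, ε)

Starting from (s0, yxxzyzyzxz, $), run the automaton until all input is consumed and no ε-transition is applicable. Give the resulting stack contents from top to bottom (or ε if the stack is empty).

(s0, yxxzyzyzxz, $)
  read y, top $: go to s1, push W$ → (s1, xxzyzyzxz, W$)
  read x, top W: go to s1, push ε → (s1, xzyzyzxz, $)
  read x, top $: go to s0, push XX$ → (s0, zyzyzxz, XX$)
  read z, top X: go to s1, push ε → (s1, yzyzxz, X$)
  read y, top X: go to s0, push YW → (s0, zyzxz, YW$)
  read z, top Y: go to s1, push ε → (s1, yzxz, W$)
  read y, top W: go to s0, push XW → (s0, zxz, XW$)
  read z, top X: go to s1, push ε → (s1, xz, W$)
  read x, top W: go to s1, push ε → (s1, z, $)
  read z, top $: go to s1, push ε → (s1, ε, ε)
All input consumed in state s1 with stack ε.

ε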